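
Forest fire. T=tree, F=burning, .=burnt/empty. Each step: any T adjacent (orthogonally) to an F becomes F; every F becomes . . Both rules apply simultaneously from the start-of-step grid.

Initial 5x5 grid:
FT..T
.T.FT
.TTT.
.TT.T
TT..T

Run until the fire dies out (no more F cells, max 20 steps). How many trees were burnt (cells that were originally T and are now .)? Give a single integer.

Answer: 11

Derivation:
Step 1: +3 fires, +2 burnt (F count now 3)
Step 2: +3 fires, +3 burnt (F count now 3)
Step 3: +2 fires, +3 burnt (F count now 2)
Step 4: +1 fires, +2 burnt (F count now 1)
Step 5: +1 fires, +1 burnt (F count now 1)
Step 6: +1 fires, +1 burnt (F count now 1)
Step 7: +0 fires, +1 burnt (F count now 0)
Fire out after step 7
Initially T: 13, now '.': 23
Total burnt (originally-T cells now '.'): 11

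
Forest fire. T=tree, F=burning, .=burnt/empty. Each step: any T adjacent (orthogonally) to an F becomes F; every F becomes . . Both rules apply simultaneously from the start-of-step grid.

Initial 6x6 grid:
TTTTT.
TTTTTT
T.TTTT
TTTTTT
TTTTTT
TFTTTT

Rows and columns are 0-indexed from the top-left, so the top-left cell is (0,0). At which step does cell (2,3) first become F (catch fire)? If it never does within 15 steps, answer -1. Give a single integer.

Step 1: cell (2,3)='T' (+3 fires, +1 burnt)
Step 2: cell (2,3)='T' (+4 fires, +3 burnt)
Step 3: cell (2,3)='T' (+4 fires, +4 burnt)
Step 4: cell (2,3)='T' (+5 fires, +4 burnt)
Step 5: cell (2,3)='F' (+5 fires, +5 burnt)
  -> target ignites at step 5
Step 6: cell (2,3)='.' (+6 fires, +5 burnt)
Step 7: cell (2,3)='.' (+4 fires, +6 burnt)
Step 8: cell (2,3)='.' (+2 fires, +4 burnt)
Step 9: cell (2,3)='.' (+0 fires, +2 burnt)
  fire out at step 9

5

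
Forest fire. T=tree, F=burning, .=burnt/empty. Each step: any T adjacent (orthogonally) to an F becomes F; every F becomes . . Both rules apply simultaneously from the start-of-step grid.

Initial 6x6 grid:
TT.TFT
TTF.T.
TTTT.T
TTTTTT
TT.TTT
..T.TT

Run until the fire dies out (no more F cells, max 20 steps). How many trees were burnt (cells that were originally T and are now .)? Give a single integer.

Answer: 25

Derivation:
Step 1: +5 fires, +2 burnt (F count now 5)
Step 2: +5 fires, +5 burnt (F count now 5)
Step 3: +4 fires, +5 burnt (F count now 4)
Step 4: +4 fires, +4 burnt (F count now 4)
Step 5: +3 fires, +4 burnt (F count now 3)
Step 6: +3 fires, +3 burnt (F count now 3)
Step 7: +1 fires, +3 burnt (F count now 1)
Step 8: +0 fires, +1 burnt (F count now 0)
Fire out after step 8
Initially T: 26, now '.': 35
Total burnt (originally-T cells now '.'): 25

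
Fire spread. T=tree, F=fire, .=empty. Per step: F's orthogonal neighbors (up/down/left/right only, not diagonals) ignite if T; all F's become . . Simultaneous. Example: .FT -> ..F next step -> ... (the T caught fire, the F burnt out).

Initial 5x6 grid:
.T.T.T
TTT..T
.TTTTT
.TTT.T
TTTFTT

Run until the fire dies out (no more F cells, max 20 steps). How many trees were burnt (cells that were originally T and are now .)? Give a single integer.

Step 1: +3 fires, +1 burnt (F count now 3)
Step 2: +4 fires, +3 burnt (F count now 4)
Step 3: +5 fires, +4 burnt (F count now 5)
Step 4: +3 fires, +5 burnt (F count now 3)
Step 5: +2 fires, +3 burnt (F count now 2)
Step 6: +3 fires, +2 burnt (F count now 3)
Step 7: +0 fires, +3 burnt (F count now 0)
Fire out after step 7
Initially T: 21, now '.': 29
Total burnt (originally-T cells now '.'): 20

Answer: 20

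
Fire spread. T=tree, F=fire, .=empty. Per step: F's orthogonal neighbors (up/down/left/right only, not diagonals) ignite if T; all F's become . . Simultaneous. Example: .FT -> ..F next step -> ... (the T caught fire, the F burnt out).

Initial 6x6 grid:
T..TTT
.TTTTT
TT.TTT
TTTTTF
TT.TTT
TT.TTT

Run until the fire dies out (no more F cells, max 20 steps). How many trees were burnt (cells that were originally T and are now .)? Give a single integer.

Step 1: +3 fires, +1 burnt (F count now 3)
Step 2: +5 fires, +3 burnt (F count now 5)
Step 3: +6 fires, +5 burnt (F count now 6)
Step 4: +4 fires, +6 burnt (F count now 4)
Step 5: +5 fires, +4 burnt (F count now 5)
Step 6: +4 fires, +5 burnt (F count now 4)
Step 7: +1 fires, +4 burnt (F count now 1)
Step 8: +0 fires, +1 burnt (F count now 0)
Fire out after step 8
Initially T: 29, now '.': 35
Total burnt (originally-T cells now '.'): 28

Answer: 28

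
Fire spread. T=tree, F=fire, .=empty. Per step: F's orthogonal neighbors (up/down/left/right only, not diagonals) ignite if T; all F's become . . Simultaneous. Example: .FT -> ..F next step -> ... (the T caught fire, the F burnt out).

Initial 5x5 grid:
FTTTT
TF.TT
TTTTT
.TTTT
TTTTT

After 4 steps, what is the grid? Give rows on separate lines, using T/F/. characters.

Step 1: 3 trees catch fire, 2 burn out
  .FTTT
  F..TT
  TFTTT
  .TTTT
  TTTTT
Step 2: 4 trees catch fire, 3 burn out
  ..FTT
  ...TT
  F.FTT
  .FTTT
  TTTTT
Step 3: 4 trees catch fire, 4 burn out
  ...FT
  ...TT
  ...FT
  ..FTT
  TFTTT
Step 4: 6 trees catch fire, 4 burn out
  ....F
  ...FT
  ....F
  ...FT
  F.FTT

....F
...FT
....F
...FT
F.FTT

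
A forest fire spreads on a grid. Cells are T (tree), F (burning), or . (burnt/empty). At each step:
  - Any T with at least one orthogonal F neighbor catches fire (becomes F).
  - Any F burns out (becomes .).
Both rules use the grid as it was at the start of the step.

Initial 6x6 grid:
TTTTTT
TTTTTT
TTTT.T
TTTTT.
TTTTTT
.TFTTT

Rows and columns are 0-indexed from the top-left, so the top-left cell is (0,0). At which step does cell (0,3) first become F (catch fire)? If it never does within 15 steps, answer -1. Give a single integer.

Step 1: cell (0,3)='T' (+3 fires, +1 burnt)
Step 2: cell (0,3)='T' (+4 fires, +3 burnt)
Step 3: cell (0,3)='T' (+6 fires, +4 burnt)
Step 4: cell (0,3)='T' (+6 fires, +6 burnt)
Step 5: cell (0,3)='T' (+4 fires, +6 burnt)
Step 6: cell (0,3)='F' (+4 fires, +4 burnt)
  -> target ignites at step 6
Step 7: cell (0,3)='.' (+3 fires, +4 burnt)
Step 8: cell (0,3)='.' (+2 fires, +3 burnt)
Step 9: cell (0,3)='.' (+0 fires, +2 burnt)
  fire out at step 9

6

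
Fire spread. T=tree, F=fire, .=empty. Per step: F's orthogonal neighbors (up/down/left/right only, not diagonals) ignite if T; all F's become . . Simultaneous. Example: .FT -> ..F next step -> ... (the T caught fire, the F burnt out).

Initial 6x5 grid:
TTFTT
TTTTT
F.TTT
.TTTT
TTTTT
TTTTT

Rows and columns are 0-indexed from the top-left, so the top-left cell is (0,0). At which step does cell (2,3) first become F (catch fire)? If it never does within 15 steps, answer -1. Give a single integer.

Step 1: cell (2,3)='T' (+4 fires, +2 burnt)
Step 2: cell (2,3)='T' (+5 fires, +4 burnt)
Step 3: cell (2,3)='F' (+3 fires, +5 burnt)
  -> target ignites at step 3
Step 4: cell (2,3)='.' (+4 fires, +3 burnt)
Step 5: cell (2,3)='.' (+4 fires, +4 burnt)
Step 6: cell (2,3)='.' (+4 fires, +4 burnt)
Step 7: cell (2,3)='.' (+2 fires, +4 burnt)
Step 8: cell (2,3)='.' (+0 fires, +2 burnt)
  fire out at step 8

3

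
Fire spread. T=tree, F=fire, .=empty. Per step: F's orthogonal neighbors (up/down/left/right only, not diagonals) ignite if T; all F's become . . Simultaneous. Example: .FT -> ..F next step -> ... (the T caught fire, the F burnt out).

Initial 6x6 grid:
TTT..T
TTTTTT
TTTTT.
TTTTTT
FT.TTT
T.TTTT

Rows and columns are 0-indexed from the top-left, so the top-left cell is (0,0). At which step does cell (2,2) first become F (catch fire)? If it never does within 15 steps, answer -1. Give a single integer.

Step 1: cell (2,2)='T' (+3 fires, +1 burnt)
Step 2: cell (2,2)='T' (+2 fires, +3 burnt)
Step 3: cell (2,2)='T' (+3 fires, +2 burnt)
Step 4: cell (2,2)='F' (+4 fires, +3 burnt)
  -> target ignites at step 4
Step 5: cell (2,2)='.' (+5 fires, +4 burnt)
Step 6: cell (2,2)='.' (+6 fires, +5 burnt)
Step 7: cell (2,2)='.' (+4 fires, +6 burnt)
Step 8: cell (2,2)='.' (+2 fires, +4 burnt)
Step 9: cell (2,2)='.' (+1 fires, +2 burnt)
Step 10: cell (2,2)='.' (+0 fires, +1 burnt)
  fire out at step 10

4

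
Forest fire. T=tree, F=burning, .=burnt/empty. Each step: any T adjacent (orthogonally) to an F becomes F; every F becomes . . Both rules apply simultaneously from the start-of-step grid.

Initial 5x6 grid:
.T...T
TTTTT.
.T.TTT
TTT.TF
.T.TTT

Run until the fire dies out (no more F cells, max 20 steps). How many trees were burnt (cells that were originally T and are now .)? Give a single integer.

Step 1: +3 fires, +1 burnt (F count now 3)
Step 2: +2 fires, +3 burnt (F count now 2)
Step 3: +3 fires, +2 burnt (F count now 3)
Step 4: +1 fires, +3 burnt (F count now 1)
Step 5: +1 fires, +1 burnt (F count now 1)
Step 6: +1 fires, +1 burnt (F count now 1)
Step 7: +3 fires, +1 burnt (F count now 3)
Step 8: +1 fires, +3 burnt (F count now 1)
Step 9: +3 fires, +1 burnt (F count now 3)
Step 10: +0 fires, +3 burnt (F count now 0)
Fire out after step 10
Initially T: 19, now '.': 29
Total burnt (originally-T cells now '.'): 18

Answer: 18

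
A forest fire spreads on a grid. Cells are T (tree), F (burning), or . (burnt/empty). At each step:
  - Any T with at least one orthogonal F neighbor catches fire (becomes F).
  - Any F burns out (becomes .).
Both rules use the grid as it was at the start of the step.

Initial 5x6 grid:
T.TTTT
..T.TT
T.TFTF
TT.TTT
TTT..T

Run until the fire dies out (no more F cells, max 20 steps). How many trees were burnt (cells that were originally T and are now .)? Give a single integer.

Answer: 13

Derivation:
Step 1: +5 fires, +2 burnt (F count now 5)
Step 2: +5 fires, +5 burnt (F count now 5)
Step 3: +2 fires, +5 burnt (F count now 2)
Step 4: +1 fires, +2 burnt (F count now 1)
Step 5: +0 fires, +1 burnt (F count now 0)
Fire out after step 5
Initially T: 20, now '.': 23
Total burnt (originally-T cells now '.'): 13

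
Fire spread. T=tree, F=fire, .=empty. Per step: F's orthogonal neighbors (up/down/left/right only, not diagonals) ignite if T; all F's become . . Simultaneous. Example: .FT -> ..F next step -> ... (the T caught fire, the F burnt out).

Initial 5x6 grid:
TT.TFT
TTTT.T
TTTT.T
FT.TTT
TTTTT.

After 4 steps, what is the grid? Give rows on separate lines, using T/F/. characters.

Step 1: 5 trees catch fire, 2 burn out
  TT.F.F
  TTTT.T
  FTTT.T
  .F.TTT
  FTTTT.
Step 2: 5 trees catch fire, 5 burn out
  TT....
  FTTF.F
  .FTT.T
  ...TTT
  .FTTT.
Step 3: 7 trees catch fire, 5 burn out
  FT....
  .FF...
  ..FF.F
  ...TTT
  ..FTT.
Step 4: 4 trees catch fire, 7 burn out
  .F....
  ......
  ......
  ...FTF
  ...FT.

.F....
......
......
...FTF
...FT.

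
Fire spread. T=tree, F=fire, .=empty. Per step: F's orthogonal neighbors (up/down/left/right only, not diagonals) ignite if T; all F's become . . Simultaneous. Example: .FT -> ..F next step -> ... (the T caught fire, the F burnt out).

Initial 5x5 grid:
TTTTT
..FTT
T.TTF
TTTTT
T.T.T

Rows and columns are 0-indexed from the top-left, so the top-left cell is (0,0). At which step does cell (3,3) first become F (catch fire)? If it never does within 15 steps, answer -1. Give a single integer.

Step 1: cell (3,3)='T' (+6 fires, +2 burnt)
Step 2: cell (3,3)='F' (+6 fires, +6 burnt)
  -> target ignites at step 2
Step 3: cell (3,3)='.' (+3 fires, +6 burnt)
Step 4: cell (3,3)='.' (+1 fires, +3 burnt)
Step 5: cell (3,3)='.' (+2 fires, +1 burnt)
Step 6: cell (3,3)='.' (+0 fires, +2 burnt)
  fire out at step 6

2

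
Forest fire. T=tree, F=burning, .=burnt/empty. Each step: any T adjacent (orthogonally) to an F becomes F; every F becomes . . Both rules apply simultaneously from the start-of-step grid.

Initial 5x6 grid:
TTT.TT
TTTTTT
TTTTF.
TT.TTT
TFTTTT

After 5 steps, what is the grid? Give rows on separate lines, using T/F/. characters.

Step 1: 6 trees catch fire, 2 burn out
  TTT.TT
  TTTTFT
  TTTF..
  TF.TFT
  F.FTTT
Step 2: 10 trees catch fire, 6 burn out
  TTT.FT
  TTTF.F
  TFF...
  F..F.F
  ...FFT
Step 3: 5 trees catch fire, 10 burn out
  TTT..F
  TFF...
  F.....
  ......
  .....F
Step 4: 3 trees catch fire, 5 burn out
  TFF...
  F.....
  ......
  ......
  ......
Step 5: 1 trees catch fire, 3 burn out
  F.....
  ......
  ......
  ......
  ......

F.....
......
......
......
......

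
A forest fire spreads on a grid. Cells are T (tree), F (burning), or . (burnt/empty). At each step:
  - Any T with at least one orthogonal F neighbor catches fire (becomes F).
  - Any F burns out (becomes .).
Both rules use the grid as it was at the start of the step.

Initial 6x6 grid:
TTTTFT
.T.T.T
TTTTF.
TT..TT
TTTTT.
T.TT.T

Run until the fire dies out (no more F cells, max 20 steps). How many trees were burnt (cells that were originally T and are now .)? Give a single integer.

Step 1: +4 fires, +2 burnt (F count now 4)
Step 2: +6 fires, +4 burnt (F count now 6)
Step 3: +3 fires, +6 burnt (F count now 3)
Step 4: +6 fires, +3 burnt (F count now 6)
Step 5: +3 fires, +6 burnt (F count now 3)
Step 6: +1 fires, +3 burnt (F count now 1)
Step 7: +1 fires, +1 burnt (F count now 1)
Step 8: +0 fires, +1 burnt (F count now 0)
Fire out after step 8
Initially T: 25, now '.': 35
Total burnt (originally-T cells now '.'): 24

Answer: 24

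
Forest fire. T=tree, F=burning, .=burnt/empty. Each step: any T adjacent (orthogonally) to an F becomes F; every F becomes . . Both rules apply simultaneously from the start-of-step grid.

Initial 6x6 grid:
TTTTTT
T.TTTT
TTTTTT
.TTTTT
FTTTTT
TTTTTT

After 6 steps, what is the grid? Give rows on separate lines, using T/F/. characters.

Step 1: 2 trees catch fire, 1 burn out
  TTTTTT
  T.TTTT
  TTTTTT
  .TTTTT
  .FTTTT
  FTTTTT
Step 2: 3 trees catch fire, 2 burn out
  TTTTTT
  T.TTTT
  TTTTTT
  .FTTTT
  ..FTTT
  .FTTTT
Step 3: 4 trees catch fire, 3 burn out
  TTTTTT
  T.TTTT
  TFTTTT
  ..FTTT
  ...FTT
  ..FTTT
Step 4: 5 trees catch fire, 4 burn out
  TTTTTT
  T.TTTT
  F.FTTT
  ...FTT
  ....FT
  ...FTT
Step 5: 6 trees catch fire, 5 burn out
  TTTTTT
  F.FTTT
  ...FTT
  ....FT
  .....F
  ....FT
Step 6: 6 trees catch fire, 6 burn out
  FTFTTT
  ...FTT
  ....FT
  .....F
  ......
  .....F

FTFTTT
...FTT
....FT
.....F
......
.....F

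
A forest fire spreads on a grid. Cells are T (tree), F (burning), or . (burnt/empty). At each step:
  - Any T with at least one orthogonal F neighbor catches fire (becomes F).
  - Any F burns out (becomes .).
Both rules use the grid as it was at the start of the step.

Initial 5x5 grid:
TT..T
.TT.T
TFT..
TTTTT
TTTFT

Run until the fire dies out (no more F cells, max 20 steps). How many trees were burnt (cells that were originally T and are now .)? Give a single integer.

Step 1: +7 fires, +2 burnt (F count now 7)
Step 2: +6 fires, +7 burnt (F count now 6)
Step 3: +2 fires, +6 burnt (F count now 2)
Step 4: +0 fires, +2 burnt (F count now 0)
Fire out after step 4
Initially T: 17, now '.': 23
Total burnt (originally-T cells now '.'): 15

Answer: 15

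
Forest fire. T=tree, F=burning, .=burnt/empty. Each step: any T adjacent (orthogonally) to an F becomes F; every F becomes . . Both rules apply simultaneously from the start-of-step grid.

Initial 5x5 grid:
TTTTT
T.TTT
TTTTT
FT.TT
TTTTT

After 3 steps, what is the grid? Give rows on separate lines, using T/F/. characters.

Step 1: 3 trees catch fire, 1 burn out
  TTTTT
  T.TTT
  FTTTT
  .F.TT
  FTTTT
Step 2: 3 trees catch fire, 3 burn out
  TTTTT
  F.TTT
  .FTTT
  ...TT
  .FTTT
Step 3: 3 trees catch fire, 3 burn out
  FTTTT
  ..TTT
  ..FTT
  ...TT
  ..FTT

FTTTT
..TTT
..FTT
...TT
..FTT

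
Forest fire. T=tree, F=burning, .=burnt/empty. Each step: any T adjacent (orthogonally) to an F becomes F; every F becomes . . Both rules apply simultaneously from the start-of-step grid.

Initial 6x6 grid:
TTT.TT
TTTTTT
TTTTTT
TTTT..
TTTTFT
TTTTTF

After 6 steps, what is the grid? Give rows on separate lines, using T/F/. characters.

Step 1: 3 trees catch fire, 2 burn out
  TTT.TT
  TTTTTT
  TTTTTT
  TTTT..
  TTTF.F
  TTTTF.
Step 2: 3 trees catch fire, 3 burn out
  TTT.TT
  TTTTTT
  TTTTTT
  TTTF..
  TTF...
  TTTF..
Step 3: 4 trees catch fire, 3 burn out
  TTT.TT
  TTTTTT
  TTTFTT
  TTF...
  TF....
  TTF...
Step 4: 6 trees catch fire, 4 burn out
  TTT.TT
  TTTFTT
  TTF.FT
  TF....
  F.....
  TF....
Step 5: 6 trees catch fire, 6 burn out
  TTT.TT
  TTF.FT
  TF...F
  F.....
  ......
  F.....
Step 6: 5 trees catch fire, 6 burn out
  TTF.FT
  TF...F
  F.....
  ......
  ......
  ......

TTF.FT
TF...F
F.....
......
......
......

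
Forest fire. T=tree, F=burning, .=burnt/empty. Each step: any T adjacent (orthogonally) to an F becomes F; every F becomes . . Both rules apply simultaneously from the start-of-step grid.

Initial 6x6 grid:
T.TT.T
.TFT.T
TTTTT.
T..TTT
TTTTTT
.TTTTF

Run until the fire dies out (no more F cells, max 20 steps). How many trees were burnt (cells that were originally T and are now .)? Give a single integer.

Answer: 23

Derivation:
Step 1: +6 fires, +2 burnt (F count now 6)
Step 2: +6 fires, +6 burnt (F count now 6)
Step 3: +6 fires, +6 burnt (F count now 6)
Step 4: +3 fires, +6 burnt (F count now 3)
Step 5: +2 fires, +3 burnt (F count now 2)
Step 6: +0 fires, +2 burnt (F count now 0)
Fire out after step 6
Initially T: 26, now '.': 33
Total burnt (originally-T cells now '.'): 23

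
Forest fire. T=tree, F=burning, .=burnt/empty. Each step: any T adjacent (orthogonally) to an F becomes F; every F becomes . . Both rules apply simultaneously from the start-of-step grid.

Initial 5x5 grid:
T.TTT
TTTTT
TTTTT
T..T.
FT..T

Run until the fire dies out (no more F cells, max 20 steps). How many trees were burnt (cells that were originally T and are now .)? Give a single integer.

Step 1: +2 fires, +1 burnt (F count now 2)
Step 2: +1 fires, +2 burnt (F count now 1)
Step 3: +2 fires, +1 burnt (F count now 2)
Step 4: +3 fires, +2 burnt (F count now 3)
Step 5: +2 fires, +3 burnt (F count now 2)
Step 6: +4 fires, +2 burnt (F count now 4)
Step 7: +2 fires, +4 burnt (F count now 2)
Step 8: +1 fires, +2 burnt (F count now 1)
Step 9: +0 fires, +1 burnt (F count now 0)
Fire out after step 9
Initially T: 18, now '.': 24
Total burnt (originally-T cells now '.'): 17

Answer: 17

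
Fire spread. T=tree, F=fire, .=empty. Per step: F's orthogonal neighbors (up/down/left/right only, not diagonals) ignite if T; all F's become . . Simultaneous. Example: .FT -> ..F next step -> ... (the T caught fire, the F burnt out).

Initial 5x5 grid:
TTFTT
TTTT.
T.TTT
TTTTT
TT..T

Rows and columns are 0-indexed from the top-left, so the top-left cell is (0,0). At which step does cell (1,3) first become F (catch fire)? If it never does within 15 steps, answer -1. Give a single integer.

Step 1: cell (1,3)='T' (+3 fires, +1 burnt)
Step 2: cell (1,3)='F' (+5 fires, +3 burnt)
  -> target ignites at step 2
Step 3: cell (1,3)='.' (+3 fires, +5 burnt)
Step 4: cell (1,3)='.' (+4 fires, +3 burnt)
Step 5: cell (1,3)='.' (+3 fires, +4 burnt)
Step 6: cell (1,3)='.' (+2 fires, +3 burnt)
Step 7: cell (1,3)='.' (+0 fires, +2 burnt)
  fire out at step 7

2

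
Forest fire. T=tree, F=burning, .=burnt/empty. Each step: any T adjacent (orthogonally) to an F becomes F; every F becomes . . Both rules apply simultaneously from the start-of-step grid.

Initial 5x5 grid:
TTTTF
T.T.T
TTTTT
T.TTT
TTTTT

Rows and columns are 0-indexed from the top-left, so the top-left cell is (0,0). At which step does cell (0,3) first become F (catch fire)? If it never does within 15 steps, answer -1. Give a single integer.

Step 1: cell (0,3)='F' (+2 fires, +1 burnt)
  -> target ignites at step 1
Step 2: cell (0,3)='.' (+2 fires, +2 burnt)
Step 3: cell (0,3)='.' (+4 fires, +2 burnt)
Step 4: cell (0,3)='.' (+4 fires, +4 burnt)
Step 5: cell (0,3)='.' (+4 fires, +4 burnt)
Step 6: cell (0,3)='.' (+2 fires, +4 burnt)
Step 7: cell (0,3)='.' (+2 fires, +2 burnt)
Step 8: cell (0,3)='.' (+1 fires, +2 burnt)
Step 9: cell (0,3)='.' (+0 fires, +1 burnt)
  fire out at step 9

1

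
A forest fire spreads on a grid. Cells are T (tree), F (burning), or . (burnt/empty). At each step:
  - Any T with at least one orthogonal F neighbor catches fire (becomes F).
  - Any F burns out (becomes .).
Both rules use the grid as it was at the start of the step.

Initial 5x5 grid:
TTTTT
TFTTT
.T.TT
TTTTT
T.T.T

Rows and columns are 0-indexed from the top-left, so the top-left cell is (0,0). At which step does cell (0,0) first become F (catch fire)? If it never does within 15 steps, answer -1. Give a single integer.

Step 1: cell (0,0)='T' (+4 fires, +1 burnt)
Step 2: cell (0,0)='F' (+4 fires, +4 burnt)
  -> target ignites at step 2
Step 3: cell (0,0)='.' (+5 fires, +4 burnt)
Step 4: cell (0,0)='.' (+5 fires, +5 burnt)
Step 5: cell (0,0)='.' (+1 fires, +5 burnt)
Step 6: cell (0,0)='.' (+1 fires, +1 burnt)
Step 7: cell (0,0)='.' (+0 fires, +1 burnt)
  fire out at step 7

2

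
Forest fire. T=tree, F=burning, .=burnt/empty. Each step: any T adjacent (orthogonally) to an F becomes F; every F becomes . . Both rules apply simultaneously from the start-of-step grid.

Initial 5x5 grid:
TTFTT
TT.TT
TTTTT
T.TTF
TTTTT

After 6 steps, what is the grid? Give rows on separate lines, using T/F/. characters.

Step 1: 5 trees catch fire, 2 burn out
  TF.FT
  TT.TT
  TTTTF
  T.TF.
  TTTTF
Step 2: 8 trees catch fire, 5 burn out
  F...F
  TF.FF
  TTTF.
  T.F..
  TTTF.
Step 3: 4 trees catch fire, 8 burn out
  .....
  F....
  TFF..
  T....
  TTF..
Step 4: 2 trees catch fire, 4 burn out
  .....
  .....
  F....
  T....
  TF...
Step 5: 2 trees catch fire, 2 burn out
  .....
  .....
  .....
  F....
  F....
Step 6: 0 trees catch fire, 2 burn out
  .....
  .....
  .....
  .....
  .....

.....
.....
.....
.....
.....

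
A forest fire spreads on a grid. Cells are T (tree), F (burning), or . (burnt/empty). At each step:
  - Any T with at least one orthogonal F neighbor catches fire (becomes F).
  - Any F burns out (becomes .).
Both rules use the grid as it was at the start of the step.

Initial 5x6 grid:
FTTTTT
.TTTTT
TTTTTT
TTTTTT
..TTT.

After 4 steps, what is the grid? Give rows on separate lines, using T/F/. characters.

Step 1: 1 trees catch fire, 1 burn out
  .FTTTT
  .TTTTT
  TTTTTT
  TTTTTT
  ..TTT.
Step 2: 2 trees catch fire, 1 burn out
  ..FTTT
  .FTTTT
  TTTTTT
  TTTTTT
  ..TTT.
Step 3: 3 trees catch fire, 2 burn out
  ...FTT
  ..FTTT
  TFTTTT
  TTTTTT
  ..TTT.
Step 4: 5 trees catch fire, 3 burn out
  ....FT
  ...FTT
  F.FTTT
  TFTTTT
  ..TTT.

....FT
...FTT
F.FTTT
TFTTTT
..TTT.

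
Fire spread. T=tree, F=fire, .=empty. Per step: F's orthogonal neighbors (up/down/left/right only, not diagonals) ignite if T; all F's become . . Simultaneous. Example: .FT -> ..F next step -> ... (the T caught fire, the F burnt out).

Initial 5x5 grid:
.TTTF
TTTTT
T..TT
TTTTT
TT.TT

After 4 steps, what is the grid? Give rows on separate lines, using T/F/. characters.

Step 1: 2 trees catch fire, 1 burn out
  .TTF.
  TTTTF
  T..TT
  TTTTT
  TT.TT
Step 2: 3 trees catch fire, 2 burn out
  .TF..
  TTTF.
  T..TF
  TTTTT
  TT.TT
Step 3: 4 trees catch fire, 3 burn out
  .F...
  TTF..
  T..F.
  TTTTF
  TT.TT
Step 4: 3 trees catch fire, 4 burn out
  .....
  TF...
  T....
  TTTF.
  TT.TF

.....
TF...
T....
TTTF.
TT.TF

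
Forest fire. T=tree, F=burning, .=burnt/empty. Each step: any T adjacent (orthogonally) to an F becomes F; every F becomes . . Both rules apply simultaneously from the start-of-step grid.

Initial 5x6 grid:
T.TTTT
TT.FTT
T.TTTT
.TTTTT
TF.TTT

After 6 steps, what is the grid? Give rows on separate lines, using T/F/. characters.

Step 1: 5 trees catch fire, 2 burn out
  T.TFTT
  TT..FT
  T.TFTT
  .FTTTT
  F..TTT
Step 2: 7 trees catch fire, 5 burn out
  T.F.FT
  TT...F
  T.F.FT
  ..FFTT
  ...TTT
Step 3: 4 trees catch fire, 7 burn out
  T....F
  TT....
  T....F
  ....FT
  ...FTT
Step 4: 2 trees catch fire, 4 burn out
  T.....
  TT....
  T.....
  .....F
  ....FT
Step 5: 1 trees catch fire, 2 burn out
  T.....
  TT....
  T.....
  ......
  .....F
Step 6: 0 trees catch fire, 1 burn out
  T.....
  TT....
  T.....
  ......
  ......

T.....
TT....
T.....
......
......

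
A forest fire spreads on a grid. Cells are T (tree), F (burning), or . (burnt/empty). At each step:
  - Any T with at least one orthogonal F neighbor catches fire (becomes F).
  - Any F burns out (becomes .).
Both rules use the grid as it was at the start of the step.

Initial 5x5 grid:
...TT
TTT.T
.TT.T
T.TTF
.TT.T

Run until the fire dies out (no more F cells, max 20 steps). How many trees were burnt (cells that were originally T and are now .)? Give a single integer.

Step 1: +3 fires, +1 burnt (F count now 3)
Step 2: +2 fires, +3 burnt (F count now 2)
Step 3: +3 fires, +2 burnt (F count now 3)
Step 4: +4 fires, +3 burnt (F count now 4)
Step 5: +1 fires, +4 burnt (F count now 1)
Step 6: +1 fires, +1 burnt (F count now 1)
Step 7: +0 fires, +1 burnt (F count now 0)
Fire out after step 7
Initially T: 15, now '.': 24
Total burnt (originally-T cells now '.'): 14

Answer: 14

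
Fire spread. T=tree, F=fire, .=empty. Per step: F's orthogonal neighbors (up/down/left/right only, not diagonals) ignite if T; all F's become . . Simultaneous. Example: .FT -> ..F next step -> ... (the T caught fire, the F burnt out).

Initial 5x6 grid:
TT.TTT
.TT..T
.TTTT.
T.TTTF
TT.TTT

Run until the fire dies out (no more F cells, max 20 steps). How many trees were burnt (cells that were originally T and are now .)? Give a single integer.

Step 1: +2 fires, +1 burnt (F count now 2)
Step 2: +3 fires, +2 burnt (F count now 3)
Step 3: +3 fires, +3 burnt (F count now 3)
Step 4: +1 fires, +3 burnt (F count now 1)
Step 5: +2 fires, +1 burnt (F count now 2)
Step 6: +1 fires, +2 burnt (F count now 1)
Step 7: +1 fires, +1 burnt (F count now 1)
Step 8: +1 fires, +1 burnt (F count now 1)
Step 9: +0 fires, +1 burnt (F count now 0)
Fire out after step 9
Initially T: 21, now '.': 23
Total burnt (originally-T cells now '.'): 14

Answer: 14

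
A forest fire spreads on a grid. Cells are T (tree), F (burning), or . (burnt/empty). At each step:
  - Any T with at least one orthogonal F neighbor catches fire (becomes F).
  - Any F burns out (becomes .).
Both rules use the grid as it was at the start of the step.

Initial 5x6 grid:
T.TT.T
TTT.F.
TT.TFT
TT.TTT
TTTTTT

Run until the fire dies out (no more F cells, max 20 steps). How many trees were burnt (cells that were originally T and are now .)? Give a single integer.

Step 1: +3 fires, +2 burnt (F count now 3)
Step 2: +3 fires, +3 burnt (F count now 3)
Step 3: +2 fires, +3 burnt (F count now 2)
Step 4: +1 fires, +2 burnt (F count now 1)
Step 5: +1 fires, +1 burnt (F count now 1)
Step 6: +2 fires, +1 burnt (F count now 2)
Step 7: +2 fires, +2 burnt (F count now 2)
Step 8: +2 fires, +2 burnt (F count now 2)
Step 9: +2 fires, +2 burnt (F count now 2)
Step 10: +2 fires, +2 burnt (F count now 2)
Step 11: +1 fires, +2 burnt (F count now 1)
Step 12: +0 fires, +1 burnt (F count now 0)
Fire out after step 12
Initially T: 22, now '.': 29
Total burnt (originally-T cells now '.'): 21

Answer: 21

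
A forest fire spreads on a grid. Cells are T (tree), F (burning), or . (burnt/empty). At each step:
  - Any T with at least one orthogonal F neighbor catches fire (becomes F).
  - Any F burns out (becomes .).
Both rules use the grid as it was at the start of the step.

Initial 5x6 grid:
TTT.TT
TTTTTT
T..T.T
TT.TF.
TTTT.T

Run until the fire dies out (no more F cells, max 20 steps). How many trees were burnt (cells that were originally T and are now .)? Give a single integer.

Answer: 21

Derivation:
Step 1: +1 fires, +1 burnt (F count now 1)
Step 2: +2 fires, +1 burnt (F count now 2)
Step 3: +2 fires, +2 burnt (F count now 2)
Step 4: +3 fires, +2 burnt (F count now 3)
Step 5: +6 fires, +3 burnt (F count now 6)
Step 6: +5 fires, +6 burnt (F count now 5)
Step 7: +2 fires, +5 burnt (F count now 2)
Step 8: +0 fires, +2 burnt (F count now 0)
Fire out after step 8
Initially T: 22, now '.': 29
Total burnt (originally-T cells now '.'): 21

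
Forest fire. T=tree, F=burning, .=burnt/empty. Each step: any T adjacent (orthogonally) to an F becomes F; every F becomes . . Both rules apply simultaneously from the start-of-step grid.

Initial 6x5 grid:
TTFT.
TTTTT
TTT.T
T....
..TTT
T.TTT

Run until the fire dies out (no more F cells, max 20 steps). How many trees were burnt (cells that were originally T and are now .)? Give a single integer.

Step 1: +3 fires, +1 burnt (F count now 3)
Step 2: +4 fires, +3 burnt (F count now 4)
Step 3: +3 fires, +4 burnt (F count now 3)
Step 4: +2 fires, +3 burnt (F count now 2)
Step 5: +1 fires, +2 burnt (F count now 1)
Step 6: +0 fires, +1 burnt (F count now 0)
Fire out after step 6
Initially T: 20, now '.': 23
Total burnt (originally-T cells now '.'): 13

Answer: 13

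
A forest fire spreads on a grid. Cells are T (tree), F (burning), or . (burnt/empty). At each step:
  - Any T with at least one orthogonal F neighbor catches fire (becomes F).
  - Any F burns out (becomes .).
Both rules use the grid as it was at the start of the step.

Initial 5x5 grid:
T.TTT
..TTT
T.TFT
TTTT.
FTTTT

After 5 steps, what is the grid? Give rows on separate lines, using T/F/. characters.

Step 1: 6 trees catch fire, 2 burn out
  T.TTT
  ..TFT
  T.F.F
  FTTF.
  .FTTT
Step 2: 8 trees catch fire, 6 burn out
  T.TFT
  ..F.F
  F....
  .FF..
  ..FFT
Step 3: 3 trees catch fire, 8 burn out
  T.F.F
  .....
  .....
  .....
  ....F
Step 4: 0 trees catch fire, 3 burn out
  T....
  .....
  .....
  .....
  .....
Step 5: 0 trees catch fire, 0 burn out
  T....
  .....
  .....
  .....
  .....

T....
.....
.....
.....
.....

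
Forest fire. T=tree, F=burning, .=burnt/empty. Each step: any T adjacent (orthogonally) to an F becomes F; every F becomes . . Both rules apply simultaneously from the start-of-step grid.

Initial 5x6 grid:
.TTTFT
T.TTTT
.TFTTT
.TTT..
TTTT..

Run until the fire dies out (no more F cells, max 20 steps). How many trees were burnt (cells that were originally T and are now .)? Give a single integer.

Step 1: +7 fires, +2 burnt (F count now 7)
Step 2: +7 fires, +7 burnt (F count now 7)
Step 3: +4 fires, +7 burnt (F count now 4)
Step 4: +1 fires, +4 burnt (F count now 1)
Step 5: +0 fires, +1 burnt (F count now 0)
Fire out after step 5
Initially T: 20, now '.': 29
Total burnt (originally-T cells now '.'): 19

Answer: 19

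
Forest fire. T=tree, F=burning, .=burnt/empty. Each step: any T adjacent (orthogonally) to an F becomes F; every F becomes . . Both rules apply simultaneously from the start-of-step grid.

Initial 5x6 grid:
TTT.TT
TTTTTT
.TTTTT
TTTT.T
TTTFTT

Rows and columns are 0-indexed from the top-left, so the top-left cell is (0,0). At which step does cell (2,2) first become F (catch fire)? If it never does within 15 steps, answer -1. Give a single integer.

Step 1: cell (2,2)='T' (+3 fires, +1 burnt)
Step 2: cell (2,2)='T' (+4 fires, +3 burnt)
Step 3: cell (2,2)='F' (+6 fires, +4 burnt)
  -> target ignites at step 3
Step 4: cell (2,2)='.' (+5 fires, +6 burnt)
Step 5: cell (2,2)='.' (+4 fires, +5 burnt)
Step 6: cell (2,2)='.' (+3 fires, +4 burnt)
Step 7: cell (2,2)='.' (+1 fires, +3 burnt)
Step 8: cell (2,2)='.' (+0 fires, +1 burnt)
  fire out at step 8

3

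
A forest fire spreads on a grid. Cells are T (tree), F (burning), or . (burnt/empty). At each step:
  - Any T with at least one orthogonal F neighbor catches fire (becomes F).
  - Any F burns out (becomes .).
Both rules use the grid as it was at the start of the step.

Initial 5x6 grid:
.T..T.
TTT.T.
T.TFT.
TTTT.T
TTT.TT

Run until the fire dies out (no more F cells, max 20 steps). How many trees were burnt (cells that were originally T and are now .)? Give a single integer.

Step 1: +3 fires, +1 burnt (F count now 3)
Step 2: +3 fires, +3 burnt (F count now 3)
Step 3: +4 fires, +3 burnt (F count now 4)
Step 4: +4 fires, +4 burnt (F count now 4)
Step 5: +2 fires, +4 burnt (F count now 2)
Step 6: +0 fires, +2 burnt (F count now 0)
Fire out after step 6
Initially T: 19, now '.': 27
Total burnt (originally-T cells now '.'): 16

Answer: 16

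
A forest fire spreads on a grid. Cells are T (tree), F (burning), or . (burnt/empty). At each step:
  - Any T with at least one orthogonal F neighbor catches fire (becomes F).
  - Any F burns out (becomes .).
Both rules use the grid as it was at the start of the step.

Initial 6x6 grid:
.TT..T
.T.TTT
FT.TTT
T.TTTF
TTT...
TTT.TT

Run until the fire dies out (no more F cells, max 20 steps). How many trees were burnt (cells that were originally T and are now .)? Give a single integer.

Step 1: +4 fires, +2 burnt (F count now 4)
Step 2: +5 fires, +4 burnt (F count now 5)
Step 3: +7 fires, +5 burnt (F count now 7)
Step 4: +4 fires, +7 burnt (F count now 4)
Step 5: +1 fires, +4 burnt (F count now 1)
Step 6: +0 fires, +1 burnt (F count now 0)
Fire out after step 6
Initially T: 23, now '.': 34
Total burnt (originally-T cells now '.'): 21

Answer: 21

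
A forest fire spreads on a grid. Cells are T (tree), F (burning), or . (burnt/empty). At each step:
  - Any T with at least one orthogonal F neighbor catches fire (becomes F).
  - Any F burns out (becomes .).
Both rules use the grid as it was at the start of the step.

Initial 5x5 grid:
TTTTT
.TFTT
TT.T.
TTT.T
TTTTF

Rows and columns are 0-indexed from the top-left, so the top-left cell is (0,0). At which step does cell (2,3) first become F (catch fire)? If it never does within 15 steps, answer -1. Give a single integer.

Step 1: cell (2,3)='T' (+5 fires, +2 burnt)
Step 2: cell (2,3)='F' (+6 fires, +5 burnt)
  -> target ignites at step 2
Step 3: cell (2,3)='.' (+6 fires, +6 burnt)
Step 4: cell (2,3)='.' (+2 fires, +6 burnt)
Step 5: cell (2,3)='.' (+0 fires, +2 burnt)
  fire out at step 5

2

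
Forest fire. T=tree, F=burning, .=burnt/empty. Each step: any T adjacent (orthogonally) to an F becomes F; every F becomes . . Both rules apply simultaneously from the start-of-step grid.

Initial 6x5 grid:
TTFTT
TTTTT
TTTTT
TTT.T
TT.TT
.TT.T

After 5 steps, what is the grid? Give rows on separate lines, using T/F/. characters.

Step 1: 3 trees catch fire, 1 burn out
  TF.FT
  TTFTT
  TTTTT
  TTT.T
  TT.TT
  .TT.T
Step 2: 5 trees catch fire, 3 burn out
  F...F
  TF.FT
  TTFTT
  TTT.T
  TT.TT
  .TT.T
Step 3: 5 trees catch fire, 5 burn out
  .....
  F...F
  TF.FT
  TTF.T
  TT.TT
  .TT.T
Step 4: 3 trees catch fire, 5 burn out
  .....
  .....
  F...F
  TF..T
  TT.TT
  .TT.T
Step 5: 3 trees catch fire, 3 burn out
  .....
  .....
  .....
  F...F
  TF.TT
  .TT.T

.....
.....
.....
F...F
TF.TT
.TT.T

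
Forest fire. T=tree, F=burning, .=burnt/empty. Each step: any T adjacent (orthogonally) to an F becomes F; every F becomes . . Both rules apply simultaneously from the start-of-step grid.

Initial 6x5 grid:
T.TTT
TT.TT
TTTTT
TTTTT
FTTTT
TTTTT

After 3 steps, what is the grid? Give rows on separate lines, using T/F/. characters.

Step 1: 3 trees catch fire, 1 burn out
  T.TTT
  TT.TT
  TTTTT
  FTTTT
  .FTTT
  FTTTT
Step 2: 4 trees catch fire, 3 burn out
  T.TTT
  TT.TT
  FTTTT
  .FTTT
  ..FTT
  .FTTT
Step 3: 5 trees catch fire, 4 burn out
  T.TTT
  FT.TT
  .FTTT
  ..FTT
  ...FT
  ..FTT

T.TTT
FT.TT
.FTTT
..FTT
...FT
..FTT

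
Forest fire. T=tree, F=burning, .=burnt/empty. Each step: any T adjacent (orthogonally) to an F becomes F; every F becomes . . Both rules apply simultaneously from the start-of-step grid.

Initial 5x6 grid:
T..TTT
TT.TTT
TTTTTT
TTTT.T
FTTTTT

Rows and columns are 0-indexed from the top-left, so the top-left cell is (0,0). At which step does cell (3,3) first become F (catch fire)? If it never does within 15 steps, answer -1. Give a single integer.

Step 1: cell (3,3)='T' (+2 fires, +1 burnt)
Step 2: cell (3,3)='T' (+3 fires, +2 burnt)
Step 3: cell (3,3)='T' (+4 fires, +3 burnt)
Step 4: cell (3,3)='F' (+5 fires, +4 burnt)
  -> target ignites at step 4
Step 5: cell (3,3)='.' (+2 fires, +5 burnt)
Step 6: cell (3,3)='.' (+3 fires, +2 burnt)
Step 7: cell (3,3)='.' (+3 fires, +3 burnt)
Step 8: cell (3,3)='.' (+2 fires, +3 burnt)
Step 9: cell (3,3)='.' (+1 fires, +2 burnt)
Step 10: cell (3,3)='.' (+0 fires, +1 burnt)
  fire out at step 10

4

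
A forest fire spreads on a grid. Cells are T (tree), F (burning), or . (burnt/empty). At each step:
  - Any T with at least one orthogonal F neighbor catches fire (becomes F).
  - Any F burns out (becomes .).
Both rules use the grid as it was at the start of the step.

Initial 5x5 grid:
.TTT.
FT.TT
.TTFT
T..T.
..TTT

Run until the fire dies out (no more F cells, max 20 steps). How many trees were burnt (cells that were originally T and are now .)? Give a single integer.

Answer: 13

Derivation:
Step 1: +5 fires, +2 burnt (F count now 5)
Step 2: +5 fires, +5 burnt (F count now 5)
Step 3: +3 fires, +5 burnt (F count now 3)
Step 4: +0 fires, +3 burnt (F count now 0)
Fire out after step 4
Initially T: 14, now '.': 24
Total burnt (originally-T cells now '.'): 13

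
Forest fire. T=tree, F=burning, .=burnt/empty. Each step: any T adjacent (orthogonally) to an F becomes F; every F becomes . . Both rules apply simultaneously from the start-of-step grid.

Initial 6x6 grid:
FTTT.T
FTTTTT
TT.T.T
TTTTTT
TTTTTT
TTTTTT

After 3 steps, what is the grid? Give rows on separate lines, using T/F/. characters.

Step 1: 3 trees catch fire, 2 burn out
  .FTT.T
  .FTTTT
  FT.T.T
  TTTTTT
  TTTTTT
  TTTTTT
Step 2: 4 trees catch fire, 3 burn out
  ..FT.T
  ..FTTT
  .F.T.T
  FTTTTT
  TTTTTT
  TTTTTT
Step 3: 4 trees catch fire, 4 burn out
  ...F.T
  ...FTT
  ...T.T
  .FTTTT
  FTTTTT
  TTTTTT

...F.T
...FTT
...T.T
.FTTTT
FTTTTT
TTTTTT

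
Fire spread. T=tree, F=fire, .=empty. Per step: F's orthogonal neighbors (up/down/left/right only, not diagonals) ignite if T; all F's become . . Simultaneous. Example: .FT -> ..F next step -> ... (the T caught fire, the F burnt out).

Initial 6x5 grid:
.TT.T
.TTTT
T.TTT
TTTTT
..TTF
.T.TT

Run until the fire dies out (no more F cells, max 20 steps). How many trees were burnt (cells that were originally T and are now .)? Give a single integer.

Answer: 20

Derivation:
Step 1: +3 fires, +1 burnt (F count now 3)
Step 2: +4 fires, +3 burnt (F count now 4)
Step 3: +3 fires, +4 burnt (F count now 3)
Step 4: +4 fires, +3 burnt (F count now 4)
Step 5: +2 fires, +4 burnt (F count now 2)
Step 6: +3 fires, +2 burnt (F count now 3)
Step 7: +1 fires, +3 burnt (F count now 1)
Step 8: +0 fires, +1 burnt (F count now 0)
Fire out after step 8
Initially T: 21, now '.': 29
Total burnt (originally-T cells now '.'): 20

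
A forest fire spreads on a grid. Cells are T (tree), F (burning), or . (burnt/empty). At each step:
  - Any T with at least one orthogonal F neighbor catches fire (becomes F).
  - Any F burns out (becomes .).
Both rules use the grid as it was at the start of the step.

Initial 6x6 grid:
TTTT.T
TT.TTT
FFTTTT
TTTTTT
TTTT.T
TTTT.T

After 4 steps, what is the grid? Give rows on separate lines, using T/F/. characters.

Step 1: 5 trees catch fire, 2 burn out
  TTTT.T
  FF.TTT
  ..FTTT
  FFTTTT
  TTTT.T
  TTTT.T
Step 2: 6 trees catch fire, 5 burn out
  FFTT.T
  ...TTT
  ...FTT
  ..FTTT
  FFTT.T
  TTTT.T
Step 3: 7 trees catch fire, 6 burn out
  ..FT.T
  ...FTT
  ....FT
  ...FTT
  ..FT.T
  FFTT.T
Step 4: 6 trees catch fire, 7 burn out
  ...F.T
  ....FT
  .....F
  ....FT
  ...F.T
  ..FT.T

...F.T
....FT
.....F
....FT
...F.T
..FT.T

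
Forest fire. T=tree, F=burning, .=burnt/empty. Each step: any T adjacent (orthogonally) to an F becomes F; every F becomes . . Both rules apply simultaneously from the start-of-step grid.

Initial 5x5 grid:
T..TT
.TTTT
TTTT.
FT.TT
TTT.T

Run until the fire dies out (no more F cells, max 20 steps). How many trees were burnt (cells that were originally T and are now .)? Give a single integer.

Step 1: +3 fires, +1 burnt (F count now 3)
Step 2: +2 fires, +3 burnt (F count now 2)
Step 3: +3 fires, +2 burnt (F count now 3)
Step 4: +2 fires, +3 burnt (F count now 2)
Step 5: +2 fires, +2 burnt (F count now 2)
Step 6: +3 fires, +2 burnt (F count now 3)
Step 7: +2 fires, +3 burnt (F count now 2)
Step 8: +0 fires, +2 burnt (F count now 0)
Fire out after step 8
Initially T: 18, now '.': 24
Total burnt (originally-T cells now '.'): 17

Answer: 17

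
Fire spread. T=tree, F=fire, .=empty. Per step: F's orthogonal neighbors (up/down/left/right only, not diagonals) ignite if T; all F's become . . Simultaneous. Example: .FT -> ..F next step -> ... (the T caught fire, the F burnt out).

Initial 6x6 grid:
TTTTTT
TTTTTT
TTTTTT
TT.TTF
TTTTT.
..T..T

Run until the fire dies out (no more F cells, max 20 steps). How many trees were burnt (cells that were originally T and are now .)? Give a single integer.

Step 1: +2 fires, +1 burnt (F count now 2)
Step 2: +4 fires, +2 burnt (F count now 4)
Step 3: +4 fires, +4 burnt (F count now 4)
Step 4: +4 fires, +4 burnt (F count now 4)
Step 5: +5 fires, +4 burnt (F count now 5)
Step 6: +5 fires, +5 burnt (F count now 5)
Step 7: +3 fires, +5 burnt (F count now 3)
Step 8: +1 fires, +3 burnt (F count now 1)
Step 9: +0 fires, +1 burnt (F count now 0)
Fire out after step 9
Initially T: 29, now '.': 35
Total burnt (originally-T cells now '.'): 28

Answer: 28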